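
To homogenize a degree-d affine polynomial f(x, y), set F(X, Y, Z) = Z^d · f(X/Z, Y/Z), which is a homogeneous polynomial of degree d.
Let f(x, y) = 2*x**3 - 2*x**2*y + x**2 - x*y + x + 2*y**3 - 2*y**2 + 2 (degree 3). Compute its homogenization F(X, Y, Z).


F(X, Y, Z) = 2*X**3 - 2*X**2*Y + X**2*Z - X*Y*Z + X*Z**2 + 2*Y**3 - 2*Y**2*Z + 2*Z**3

deg(f) = 3.
Substitute x = X/Z, y = Y/Z into f, then multiply by Z^3.
  monomial 2·x^3·y^0 ↦ 2·X^3·Y^0·Z^0.
  monomial -2·x^2·y^1 ↦ -2·X^2·Y^1·Z^0.
  monomial 1·x^2·y^0 ↦ 1·X^2·Y^0·Z^1.
  monomial -1·x^1·y^1 ↦ -1·X^1·Y^1·Z^1.
  monomial 1·x^1·y^0 ↦ 1·X^1·Y^0·Z^2.
  monomial 2·x^0·y^3 ↦ 2·X^0·Y^3·Z^0.
  monomial -2·x^0·y^2 ↦ -2·X^0·Y^2·Z^1.
  monomial 2·x^0·y^0 ↦ 2·X^0·Y^0·Z^3.
Collecting: F(X, Y, Z) = 2*X**3 - 2*X**2*Y + X**2*Z - X*Y*Z + X*Z**2 + 2*Y**3 - 2*Y**2*Z + 2*Z**3.


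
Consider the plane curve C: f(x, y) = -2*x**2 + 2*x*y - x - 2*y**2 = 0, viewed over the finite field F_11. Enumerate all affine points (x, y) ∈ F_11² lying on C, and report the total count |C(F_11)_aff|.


Affine F_11-points: {(0, 0), (3, 7), (5, 0), (5, 5), (6, 8), (6, 9), (7, 8), (7, 10), (8, 9), (8, 10), (9, 2), (9, 7)}; count = 12.

For each of the 121 pairs (x, y) ∈ F_11², evaluate f(x, y) mod 11. Record the zeros.
  x = 0: [0↦0, 1↦9, 2↦3, 3↦4, 4↦1, 5↦5, 6↦5, 7↦1, 8↦4, 9↦3, 10↦9]  zeros at y ∈ {0}
  x = 1: [0↦8, 1↦8, 2↦4, 3↦7, 4↦6, 5↦1, 6↦3, 7↦1, 8↦6, 9↦7, 10↦4]  zeros at y ∈ ∅
  x = 2: [0↦1, 1↦3, 2↦1, 3↦6, 4↦7, 5↦4, 6↦8, 7↦8, 8↦4, 9↦7, 10↦6]  zeros at y ∈ ∅
  x = 3: [0↦1, 1↦5, 2↦5, 3↦1, 4↦4, 5↦3, 6↦9, 7↦0, 8↦9, 9↦3, 10↦4]  zeros at y ∈ {7}
  x = 4: [0↦8, 1↦3, 2↦5, 3↦3, 4↦8, 5↦9, 6↦6, 7↦10, 8↦10, 9↦6, 10↦9]  zeros at y ∈ ∅
  x = 5: [0↦0, 1↦8, 2↦1, 3↦1, 4↦8, 5↦0, 6↦10, 7↦5, 8↦7, 9↦5, 10↦10]  zeros at y ∈ {0, 5}
  x = 6: [0↦10, 1↦9, 2↦4, 3↦6, 4↦4, 5↦9, 6↦10, 7↦7, 8↦0, 9↦0, 10↦7]  zeros at y ∈ {8, 9}
  x = 7: [0↦5, 1↦6, 2↦3, 3↦7, 4↦7, 5↦3, 6↦6, 7↦5, 8↦0, 9↦2, 10↦0]  zeros at y ∈ {8, 10}
  x = 8: [0↦7, 1↦10, 2↦9, 3↦4, 4↦6, 5↦4, 6↦9, 7↦10, 8↦7, 9↦0, 10↦0]  zeros at y ∈ {9, 10}
  x = 9: [0↦5, 1↦10, 2↦0, 3↦8, 4↦1, 5↦1, 6↦8, 7↦0, 8↦10, 9↦5, 10↦7]  zeros at y ∈ {2, 7}
  x = 10: [0↦10, 1↦6, 2↦9, 3↦8, 4↦3, 5↦5, 6↦3, 7↦8, 8↦9, 9↦6, 10↦10]  zeros at y ∈ ∅
Collecting zeros: affine points = {(0, 0), (3, 7), (5, 0), (5, 5), (6, 8), (6, 9), (7, 8), (7, 10), (8, 9), (8, 10), (9, 2), (9, 7)}.
Total count |C(F_11)_aff| = 12.


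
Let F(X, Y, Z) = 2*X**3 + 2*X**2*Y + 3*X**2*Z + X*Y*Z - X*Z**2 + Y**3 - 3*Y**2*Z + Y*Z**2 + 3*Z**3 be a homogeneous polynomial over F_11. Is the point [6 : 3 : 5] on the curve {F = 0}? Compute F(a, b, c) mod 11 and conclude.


F(6,3,5) ≡ 7 (mod 11); P is NOT on the curve.

Evaluate F(6, 3, 5) term-by-term (mod 11).
  2*X**3 ↦ 2·216·1·1 = 432
  2*X**2*Y ↦ 2·36·3·1 = 216
  3*X**2*Z ↦ 3·36·1·5 = 540
  X*Y*Z ↦ 1·6·3·5 = 90
  -X*Z**2 ↦ -1·6·1·25 = -150
  Y**3 ↦ 1·1·27·1 = 27
  -3*Y**2*Z ↦ -3·1·9·5 = -135
  Y*Z**2 ↦ 1·1·3·25 = 75
  3*Z**3 ↦ 3·1·1·125 = 375
Sum: F(6, 3, 5) = (432) + (216) + (540) + (90) + (-150) + (27) + (-135) + (75) + (375) = 1470.
Reducing mod 11: 1470 ≡ 7 (mod 11).
Since F(a, b, c) ≡ 7 ≠ 0 (mod 11), P does NOT lie on the curve.


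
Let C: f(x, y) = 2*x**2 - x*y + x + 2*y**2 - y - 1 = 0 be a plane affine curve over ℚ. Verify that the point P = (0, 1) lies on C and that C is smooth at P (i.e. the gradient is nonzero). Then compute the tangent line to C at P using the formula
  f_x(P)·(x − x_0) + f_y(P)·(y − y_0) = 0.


Tangent line at P: 3*y - 3 = 0.

Step 1: f(0, 1) = 0, so P lies on C.
Step 2: partial derivatives
  f_x(x, y) = 4*x - y + 1, f_y(x, y) = -x + 4*y - 1.
  f_x(P) = 0, f_y(P) = 3 (gradient nonzero, so P is smooth).
Step 3: tangent line at P: 0·(x − 0) + 3·(y − 1) = 0.
Expanding: 3*y - 3 = 0.


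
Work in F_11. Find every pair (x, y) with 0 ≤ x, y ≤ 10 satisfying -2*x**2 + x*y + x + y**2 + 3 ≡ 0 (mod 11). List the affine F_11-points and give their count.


Affine F_11-points: {(1, 4), (1, 6), (2, 1), (2, 8), (7, 0), (7, 4), (8, 6), (8, 8), (10, 0), (10, 1)}; count = 10.

For each of the 121 pairs (x, y) ∈ F_11², evaluate f(x, y) mod 11. Record the zeros.
  x = 0: [0↦3, 1↦4, 2↦7, 3↦1, 4↦8, 5↦6, 6↦6, 7↦8, 8↦1, 9↦7, 10↦4]  zeros at y ∈ ∅
  x = 1: [0↦2, 1↦4, 2↦8, 3↦3, 4↦0, 5↦10, 6↦0, 7↦3, 8↦8, 9↦4, 10↦2]  zeros at y ∈ {4, 6}
  x = 2: [0↦8, 1↦0, 2↦5, 3↦1, 4↦10, 5↦10, 6↦1, 7↦5, 8↦0, 9↦8, 10↦7]  zeros at y ∈ {1, 8}
  x = 3: [0↦10, 1↦3, 2↦9, 3↦6, 4↦5, 5↦6, 6↦9, 7↦3, 8↦10, 9↦8, 10↦8]  zeros at y ∈ ∅
  x = 4: [0↦8, 1↦2, 2↦9, 3↦7, 4↦7, 5↦9, 6↦2, 7↦8, 8↦5, 9↦4, 10↦5]  zeros at y ∈ ∅
  x = 5: [0↦2, 1↦8, 2↦5, 3↦4, 4↦5, 5↦8, 6↦2, 7↦9, 8↦7, 9↦7, 10↦9]  zeros at y ∈ ∅
  x = 6: [0↦3, 1↦10, 2↦8, 3↦8, 4↦10, 5↦3, 6↦9, 7↦6, 8↦5, 9↦6, 10↦9]  zeros at y ∈ ∅
  x = 7: [0↦0, 1↦8, 2↦7, 3↦8, 4↦0, 5↦5, 6↦1, 7↦10, 8↦10, 9↦1, 10↦5]  zeros at y ∈ {0, 4}
  x = 8: [0↦4, 1↦2, 2↦2, 3↦4, 4↦8, 5↦3, 6↦0, 7↦10, 8↦0, 9↦3, 10↦8]  zeros at y ∈ {6, 8}
  x = 9: [0↦4, 1↦3, 2↦4, 3↦7, 4↦1, 5↦8, 6↦6, 7↦6, 8↦8, 9↦1, 10↦7]  zeros at y ∈ ∅
  x = 10: [0↦0, 1↦0, 2↦2, 3↦6, 4↦1, 5↦9, 6↦8, 7↦9, 8↦1, 9↦6, 10↦2]  zeros at y ∈ {0, 1}
Collecting zeros: affine points = {(1, 4), (1, 6), (2, 1), (2, 8), (7, 0), (7, 4), (8, 6), (8, 8), (10, 0), (10, 1)}.
Total count |C(F_11)_aff| = 10.


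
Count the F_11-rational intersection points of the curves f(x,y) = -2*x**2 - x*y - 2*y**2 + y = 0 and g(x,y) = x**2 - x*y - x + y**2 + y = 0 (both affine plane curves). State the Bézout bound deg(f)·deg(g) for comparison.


Common zeros: {(0, 0)}; count = 1; Bézout bound = 4.

deg(f) = 2, deg(g) = 2, so Bézout bound = 4.
Scan x ∈ F_11. For each x, list the y ∈ F_11 with f(x, y) ≡ 0 and those with g(x, y) ≡ 0 (mod 11); the common zeros in that column are the intersection.
  x = 0: f ≡ 0 at y ∈ {0, 6}; g ≡ 0 at y ∈ {0, 10}; common: {0}.
  x = 1: f ≡ 0 at y ∈ ∅; g ≡ 0 at y ∈ {0}; common: ∅.
  x = 2: f ≡ 0 at y ∈ {1, 4}; g ≡ 0 at y ∈ {5, 7}; common: ∅.
  x = 3: f ≡ 0 at y ∈ {1, 9}; g ≡ 0 at y ∈ ∅; common: ∅.
  x = 4: f ≡ 0 at y ∈ ∅; g ≡ 0 at y ∈ {5, 9}; common: ∅.
  x = 5: f ≡ 0 at y ∈ {2, 7}; g ≡ 0 at y ∈ ∅; common: ∅.
  x = 6: f ≡ 0 at y ∈ ∅; g ≡ 0 at y ∈ {7, 9}; common: ∅.
  x = 7: f ≡ 0 at y ∈ {4}; g ≡ 0 at y ∈ {3}; common: ∅.
  x = 8: f ≡ 0 at y ∈ {6, 7}; g ≡ 0 at y ∈ {3, 4}; common: ∅.
  x = 9: f ≡ 0 at y ∈ {9}; g ≡ 0 at y ∈ ∅; common: ∅.
  x = 10: f ≡ 0 at y ∈ ∅; g ≡ 0 at y ∈ ∅; common: ∅.
Collecting: common zeros = {(0, 0)}, so the count is 1.
Comparison with the Bézout bound: 1 ≤ 4 = deg(f)·deg(g), as expected for curves with no common component (the affine F_11-count falls short of the bound because intersections may lie at infinity, over extension fields, or carry multiplicity).


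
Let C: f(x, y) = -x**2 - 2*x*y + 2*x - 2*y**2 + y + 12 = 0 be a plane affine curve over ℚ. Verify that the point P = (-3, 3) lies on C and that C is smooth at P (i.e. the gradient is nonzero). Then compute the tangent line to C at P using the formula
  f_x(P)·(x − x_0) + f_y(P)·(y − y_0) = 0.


Tangent line at P: 2*x - 5*y + 21 = 0.

Step 1: f(-3, 3) = 0, so P lies on C.
Step 2: partial derivatives
  f_x(x, y) = -2*x - 2*y + 2, f_y(x, y) = -2*x - 4*y + 1.
  f_x(P) = 2, f_y(P) = -5 (gradient nonzero, so P is smooth).
Step 3: tangent line at P: 2·(x − -3) + -5·(y − 3) = 0.
Expanding: 2*x - 5*y + 21 = 0.


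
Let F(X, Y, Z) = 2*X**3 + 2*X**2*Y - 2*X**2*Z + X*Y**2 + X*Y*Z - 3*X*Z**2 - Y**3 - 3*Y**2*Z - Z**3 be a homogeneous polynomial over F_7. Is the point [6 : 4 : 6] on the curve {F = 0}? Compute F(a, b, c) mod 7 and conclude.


F(6,4,6) ≡ 5 (mod 7); P is NOT on the curve.

Evaluate F(6, 4, 6) term-by-term (mod 7).
  2*X**3 ↦ 2·216·1·1 = 432
  2*X**2*Y ↦ 2·36·4·1 = 288
  -2*X**2*Z ↦ -2·36·1·6 = -432
  X*Y**2 ↦ 1·6·16·1 = 96
  X*Y*Z ↦ 1·6·4·6 = 144
  -3*X*Z**2 ↦ -3·6·1·36 = -648
  -Y**3 ↦ -1·1·64·1 = -64
  -3*Y**2*Z ↦ -3·1·16·6 = -288
  -Z**3 ↦ -1·1·1·216 = -216
Sum: F(6, 4, 6) = (432) + (288) + (-432) + (96) + (144) + (-648) + (-64) + (-288) + (-216) = -688.
Reducing mod 7: -688 ≡ 5 (mod 7).
Since F(a, b, c) ≡ 5 ≠ 0 (mod 7), P does NOT lie on the curve.


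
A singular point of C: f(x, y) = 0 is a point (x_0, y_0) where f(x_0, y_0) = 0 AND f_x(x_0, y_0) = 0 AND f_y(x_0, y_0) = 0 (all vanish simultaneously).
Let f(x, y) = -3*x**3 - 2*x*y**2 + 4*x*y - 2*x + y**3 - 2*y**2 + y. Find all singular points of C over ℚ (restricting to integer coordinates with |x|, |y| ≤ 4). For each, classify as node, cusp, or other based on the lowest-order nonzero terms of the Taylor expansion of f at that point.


Singular points: {(0, 1)}; classification: cusp.

Compute partial derivatives:
  f_x = -9*x**2 - 2*y**2 + 4*y - 2.
  f_y = -4*x*y + 4*x + 3*y**2 - 4*y + 1.
Scan x_0 ∈ {−4, ..., 4}. For each x_0, f_y(x_0, y) is a polynomial in y; find its integer roots y ∈ {−4, ..., 4}, then test f_x and f at those candidates.
  x = -4: f_y(-4, y) = 3*y**2 + 12*y - 15; vanishes at y ∈ {1}. (-4, 1): f_x = -144 ≠ 0.
  x = -3: f_y(-3, y) = 3*y**2 + 8*y - 11; vanishes at y ∈ {1}. (-3, 1): f_x = -81 ≠ 0.
  x = -2: f_y(-2, y) = 3*y**2 + 4*y - 7; vanishes at y ∈ {1}. (-2, 1): f_x = -36 ≠ 0.
  x = -1: f_y(-1, y) = 3*y**2 - 3; vanishes at y ∈ {-1, 1}. (-1, -1): f_x = -17 ≠ 0; (-1, 1): f_x = -9 ≠ 0.
  x = 0: f_y(0, y) = 3*y**2 - 4*y + 1; vanishes at y ∈ {1}. (0, 1): f_x = 0, f = 0 — SINGULAR.
  x = 1: f_y(1, y) = 3*y**2 - 8*y + 5; vanishes at y ∈ {1}. (1, 1): f_x = -9 ≠ 0.
  x = 2: f_y(2, y) = 3*y**2 - 12*y + 9; vanishes at y ∈ {1, 3}. (2, 1): f_x = -36 ≠ 0; (2, 3): f_x = -44 ≠ 0.
  x = 3: f_y(3, y) = 3*y**2 - 16*y + 13; vanishes at y ∈ {1}. (3, 1): f_x = -81 ≠ 0.
  x = 4: f_y(4, y) = 3*y**2 - 20*y + 17; vanishes at y ∈ {1}. (4, 1): f_x = -144 ≠ 0.
Only singular point on the grid: (0, 1).
Classify: substitute x = 0 + u, y = 1 + v and expand: f = -3*u**3 - 2*u*v**2 + v**3 + v**2.
No constant or linear terms (consistent with a singular point). Quadratic part: v**2. Cubic part: -3*u**3 - 2*u*v**2 + v**3.
The quadratic part v**2 is a perfect square, so there is a single (double) tangent line v = 0, i.e. y = 1. Restricting the cubic part to that line (v = 0) leaves -3*u**3 ≠ 0, so f is not divisible by v and the branch is v² ≈ 3*u**3 to lowest order — this is a cusp.
Classification: cusp.


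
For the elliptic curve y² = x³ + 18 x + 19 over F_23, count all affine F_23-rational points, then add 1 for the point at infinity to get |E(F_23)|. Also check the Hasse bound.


Affine points = {(3, 10), (3, 13), (5, 2), (5, 21), (8, 10), (8, 13), (9, 6), (9, 17), (10, 7), (10, 16), (12, 10), (12, 13), (13, 9), (13, 14), (14, 5), (14, 18), (22, 0)}; affine count = 17; |E(F_23)| = 18.

Discriminant check: Δ ∝ 4a³ + 27b² = 4·18³ + 27·19² = 4·5832 + 27·361 ≡ 1 (mod 23). Nonzero ⇒ E is nonsingular.
For each x ∈ F_23, compute rhs = x³ + 18·x + 19 mod 23, then count y ∈ F_23 with y² ≡ rhs.
  x = 0: rhs = 19, matching y values: none (0 points).
  x = 1: rhs = 15, matching y values: none (0 points).
  x = 2: rhs = 17, matching y values: none (0 points).
  x = 3: rhs = 8, matching y values: 10, 13 (2 points).
  x = 4: rhs = 17, matching y values: none (0 points).
  x = 5: rhs = 4, matching y values: 2, 21 (2 points).
  x = 6: rhs = 21, matching y values: none (0 points).
  x = 7: rhs = 5, matching y values: none (0 points).
  x = 8: rhs = 8, matching y values: 10, 13 (2 points).
  x = 9: rhs = 13, matching y values: 6, 17 (2 points).
  x = 10: rhs = 3, matching y values: 7, 16 (2 points).
  x = 11: rhs = 7, matching y values: none (0 points).
  x = 12: rhs = 8, matching y values: 10, 13 (2 points).
  x = 13: rhs = 12, matching y values: 9, 14 (2 points).
  x = 14: rhs = 2, matching y values: 5, 18 (2 points).
  x = 15: rhs = 7, matching y values: none (0 points).
  x = 16: rhs = 10, matching y values: none (0 points).
  x = 17: rhs = 17, matching y values: none (0 points).
  x = 18: rhs = 11, matching y values: none (0 points).
  x = 19: rhs = 21, matching y values: none (0 points).
  x = 20: rhs = 7, matching y values: none (0 points).
  x = 21: rhs = 21, matching y values: none (0 points).
  x = 22: rhs = 0, matching y values: 0 (1 points).
Total affine count: 17.
Full point count |E(F_23)| = 17 + 1 = 18.
Hasse bound: |18 − (23+1)| = |-6| = 6 ≤ 2√23 ≈ 9.5917 ✓.


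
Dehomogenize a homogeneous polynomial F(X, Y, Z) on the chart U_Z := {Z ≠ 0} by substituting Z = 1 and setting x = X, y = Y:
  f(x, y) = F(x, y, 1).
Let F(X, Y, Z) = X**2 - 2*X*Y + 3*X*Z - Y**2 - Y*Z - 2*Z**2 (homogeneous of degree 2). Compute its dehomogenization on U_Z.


f(x, y) = x**2 - 2*x*y + 3*x - y**2 - y - 2

On U_Z we set Z = 1. Each monomial c·X^i·Y^j·Z^k in F becomes c·x^i·y^j·1^k = c·x^i·y^j.
Substituting Z = 1: F(X, Y, 1) = x**2 - 2*x*y + 3*x - y**2 - y - 2.
Note: deg(f) ≤ deg(F) = 2; strict inequality happens when F is divisible by Z (lost terms).


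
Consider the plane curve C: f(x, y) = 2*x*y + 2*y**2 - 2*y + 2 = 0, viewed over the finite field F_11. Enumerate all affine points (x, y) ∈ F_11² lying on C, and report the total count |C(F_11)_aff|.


Affine F_11-points: {(3, 10), (4, 2), (4, 6), (5, 3), (5, 4), (8, 7), (8, 8), (9, 5), (9, 9), (10, 1)}; count = 10.

For each of the 121 pairs (x, y) ∈ F_11², evaluate f(x, y) mod 11. Record the zeros.
  x = 0: [0↦2, 1↦2, 2↦6, 3↦3, 4↦4, 5↦9, 6↦7, 7↦9, 8↦4, 9↦3, 10↦6]  zeros at y ∈ ∅
  x = 1: [0↦2, 1↦4, 2↦10, 3↦9, 4↦1, 5↦8, 6↦8, 7↦1, 8↦9, 9↦10, 10↦4]  zeros at y ∈ ∅
  x = 2: [0↦2, 1↦6, 2↦3, 3↦4, 4↦9, 5↦7, 6↦9, 7↦4, 8↦3, 9↦6, 10↦2]  zeros at y ∈ ∅
  x = 3: [0↦2, 1↦8, 2↦7, 3↦10, 4↦6, 5↦6, 6↦10, 7↦7, 8↦8, 9↦2, 10↦0]  zeros at y ∈ {10}
  x = 4: [0↦2, 1↦10, 2↦0, 3↦5, 4↦3, 5↦5, 6↦0, 7↦10, 8↦2, 9↦9, 10↦9]  zeros at y ∈ {2, 6}
  x = 5: [0↦2, 1↦1, 2↦4, 3↦0, 4↦0, 5↦4, 6↦1, 7↦2, 8↦7, 9↦5, 10↦7]  zeros at y ∈ {3, 4}
  x = 6: [0↦2, 1↦3, 2↦8, 3↦6, 4↦8, 5↦3, 6↦2, 7↦5, 8↦1, 9↦1, 10↦5]  zeros at y ∈ ∅
  x = 7: [0↦2, 1↦5, 2↦1, 3↦1, 4↦5, 5↦2, 6↦3, 7↦8, 8↦6, 9↦8, 10↦3]  zeros at y ∈ ∅
  x = 8: [0↦2, 1↦7, 2↦5, 3↦7, 4↦2, 5↦1, 6↦4, 7↦0, 8↦0, 9↦4, 10↦1]  zeros at y ∈ {7, 8}
  x = 9: [0↦2, 1↦9, 2↦9, 3↦2, 4↦10, 5↦0, 6↦5, 7↦3, 8↦5, 9↦0, 10↦10]  zeros at y ∈ {5, 9}
  x = 10: [0↦2, 1↦0, 2↦2, 3↦8, 4↦7, 5↦10, 6↦6, 7↦6, 8↦10, 9↦7, 10↦8]  zeros at y ∈ {1}
Collecting zeros: affine points = {(3, 10), (4, 2), (4, 6), (5, 3), (5, 4), (8, 7), (8, 8), (9, 5), (9, 9), (10, 1)}.
Total count |C(F_11)_aff| = 10.


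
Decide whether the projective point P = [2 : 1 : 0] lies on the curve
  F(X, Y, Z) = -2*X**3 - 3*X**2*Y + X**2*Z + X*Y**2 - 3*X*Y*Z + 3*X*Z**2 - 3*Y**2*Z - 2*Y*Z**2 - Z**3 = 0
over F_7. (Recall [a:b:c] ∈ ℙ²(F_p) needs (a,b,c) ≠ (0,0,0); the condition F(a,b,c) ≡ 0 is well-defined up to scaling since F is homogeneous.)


F(2,1,0) ≡ 2 (mod 7); P is NOT on the curve.

Evaluate F(2, 1, 0) term-by-term (mod 7).
  -2*X**3 ↦ -2·8·1·1 = -16
  -3*X**2*Y ↦ -3·4·1·1 = -12
  X**2*Z ↦ 1·4·1·0 = 0
  X*Y**2 ↦ 1·2·1·1 = 2
  -3*X*Y*Z ↦ -3·2·1·0 = 0
  3*X*Z**2 ↦ 3·2·1·0 = 0
  -3*Y**2*Z ↦ -3·1·1·0 = 0
  -2*Y*Z**2 ↦ -2·1·1·0 = 0
  -Z**3 ↦ -1·1·1·0 = 0
Sum: F(2, 1, 0) = (-16) + (-12) + (0) + (2) + (0) + (0) + (0) + (0) + (0) = -26.
Reducing mod 7: -26 ≡ 2 (mod 7).
Since F(a, b, c) ≡ 2 ≠ 0 (mod 7), P does NOT lie on the curve.


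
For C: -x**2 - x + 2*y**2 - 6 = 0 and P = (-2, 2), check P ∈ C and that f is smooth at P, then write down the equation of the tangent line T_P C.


Tangent line at P: 3*x + 8*y - 10 = 0.

Step 1: f(-2, 2) = 0, so P lies on C.
Step 2: partial derivatives
  f_x(x, y) = -2*x - 1, f_y(x, y) = 4*y.
  f_x(P) = 3, f_y(P) = 8 (gradient nonzero, so P is smooth).
Step 3: tangent line at P: 3·(x − -2) + 8·(y − 2) = 0.
Expanding: 3*x + 8*y - 10 = 0.


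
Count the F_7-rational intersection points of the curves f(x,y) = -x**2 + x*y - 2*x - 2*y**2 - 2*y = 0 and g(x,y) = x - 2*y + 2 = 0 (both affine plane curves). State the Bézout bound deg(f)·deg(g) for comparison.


Common zeros: {(5, 0)}; count = 1; Bézout bound = 2.

deg(f) = 2, deg(g) = 1, so Bézout bound = 2.
Scan x ∈ F_7. For each x, list the y ∈ F_7 with f(x, y) ≡ 0 and those with g(x, y) ≡ 0 (mod 7); the common zeros in that column are the intersection.
  x = 0: f ≡ 0 at y ∈ {0, 6}; g ≡ 0 at y ∈ {1}; common: ∅.
  x = 1: f ≡ 0 at y ∈ ∅; g ≡ 0 at y ∈ {5}; common: ∅.
  x = 2: f ≡ 0 at y ∈ ∅; g ≡ 0 at y ∈ {2}; common: ∅.
  x = 3: f ≡ 0 at y ∈ {2}; g ≡ 0 at y ∈ {6}; common: ∅.
  x = 4: f ≡ 0 at y ∈ {2, 6}; g ≡ 0 at y ∈ {3}; common: ∅.
  x = 5: f ≡ 0 at y ∈ {0, 5}; g ≡ 0 at y ∈ {0}; common: {0}.
  x = 6: f ≡ 0 at y ∈ ∅; g ≡ 0 at y ∈ {4}; common: ∅.
Collecting: common zeros = {(5, 0)}, so the count is 1.
Comparison with the Bézout bound: 1 ≤ 2 = deg(f)·deg(g), as expected for curves with no common component (the affine F_7-count falls short of the bound because intersections may lie at infinity, over extension fields, or carry multiplicity).


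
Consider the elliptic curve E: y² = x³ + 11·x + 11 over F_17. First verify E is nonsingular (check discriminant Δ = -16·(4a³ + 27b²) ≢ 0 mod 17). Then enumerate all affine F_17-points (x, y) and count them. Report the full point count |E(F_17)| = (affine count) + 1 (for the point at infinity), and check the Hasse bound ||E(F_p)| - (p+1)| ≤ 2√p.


Affine points = {(4, 0), (5, 2), (5, 15), (6, 2), (6, 15), (8, 4), (8, 13), (10, 4), (10, 13), (11, 1), (11, 16), (12, 1), (12, 16), (14, 6), (14, 11), (15, 7), (15, 10), (16, 4), (16, 13)}; affine count = 19; |E(F_17)| = 20.

Discriminant check: Δ ∝ 4a³ + 27b² = 4·11³ + 27·11² = 4·1331 + 27·121 ≡ 6 (mod 17). Nonzero ⇒ E is nonsingular.
For each x ∈ F_17, compute rhs = x³ + 11·x + 11 mod 17, then count y ∈ F_17 with y² ≡ rhs.
  x = 0: rhs = 11, matching y values: none (0 points).
  x = 1: rhs = 6, matching y values: none (0 points).
  x = 2: rhs = 7, matching y values: none (0 points).
  x = 3: rhs = 3, matching y values: none (0 points).
  x = 4: rhs = 0, matching y values: 0 (1 points).
  x = 5: rhs = 4, matching y values: 2, 15 (2 points).
  x = 6: rhs = 4, matching y values: 2, 15 (2 points).
  x = 7: rhs = 6, matching y values: none (0 points).
  x = 8: rhs = 16, matching y values: 4, 13 (2 points).
  x = 9: rhs = 6, matching y values: none (0 points).
  x = 10: rhs = 16, matching y values: 4, 13 (2 points).
  x = 11: rhs = 1, matching y values: 1, 16 (2 points).
  x = 12: rhs = 1, matching y values: 1, 16 (2 points).
  x = 13: rhs = 5, matching y values: none (0 points).
  x = 14: rhs = 2, matching y values: 6, 11 (2 points).
  x = 15: rhs = 15, matching y values: 7, 10 (2 points).
  x = 16: rhs = 16, matching y values: 4, 13 (2 points).
Total affine count: 19.
Full point count |E(F_17)| = 19 + 1 = 20.
Hasse bound: |20 − (17+1)| = |2| = 2 ≤ 2√17 ≈ 8.2462 ✓.


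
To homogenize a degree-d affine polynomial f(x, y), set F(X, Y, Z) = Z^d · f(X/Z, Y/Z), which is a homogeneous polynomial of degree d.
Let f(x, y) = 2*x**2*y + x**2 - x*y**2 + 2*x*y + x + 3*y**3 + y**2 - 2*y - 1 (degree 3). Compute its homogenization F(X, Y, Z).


F(X, Y, Z) = 2*X**2*Y + X**2*Z - X*Y**2 + 2*X*Y*Z + X*Z**2 + 3*Y**3 + Y**2*Z - 2*Y*Z**2 - Z**3

deg(f) = 3.
Substitute x = X/Z, y = Y/Z into f, then multiply by Z^3.
  monomial 2·x^2·y^1 ↦ 2·X^2·Y^1·Z^0.
  monomial 1·x^2·y^0 ↦ 1·X^2·Y^0·Z^1.
  monomial -1·x^1·y^2 ↦ -1·X^1·Y^2·Z^0.
  monomial 2·x^1·y^1 ↦ 2·X^1·Y^1·Z^1.
  monomial 1·x^1·y^0 ↦ 1·X^1·Y^0·Z^2.
  monomial 3·x^0·y^3 ↦ 3·X^0·Y^3·Z^0.
  monomial 1·x^0·y^2 ↦ 1·X^0·Y^2·Z^1.
  monomial -2·x^0·y^1 ↦ -2·X^0·Y^1·Z^2.
  monomial -1·x^0·y^0 ↦ -1·X^0·Y^0·Z^3.
Collecting: F(X, Y, Z) = 2*X**2*Y + X**2*Z - X*Y**2 + 2*X*Y*Z + X*Z**2 + 3*Y**3 + Y**2*Z - 2*Y*Z**2 - Z**3.


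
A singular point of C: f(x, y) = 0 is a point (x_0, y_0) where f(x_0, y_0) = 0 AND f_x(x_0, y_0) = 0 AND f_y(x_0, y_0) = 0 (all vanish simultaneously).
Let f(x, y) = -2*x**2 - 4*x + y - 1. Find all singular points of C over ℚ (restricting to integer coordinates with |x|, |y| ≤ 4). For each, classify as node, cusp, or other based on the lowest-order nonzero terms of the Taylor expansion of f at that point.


No singular points in the scanned grid; C is smooth there.

Compute partial derivatives:
  f_x = -4*x - 4.
  f_y = 1.
f_y = 1 is a nonzero constant, so f_y never vanishes: no point (x, y) can satisfy f = f_x = f_y = 0. In particular no (x, y) ∈ {−4, ..., 4}² is singular; the curve is smooth.


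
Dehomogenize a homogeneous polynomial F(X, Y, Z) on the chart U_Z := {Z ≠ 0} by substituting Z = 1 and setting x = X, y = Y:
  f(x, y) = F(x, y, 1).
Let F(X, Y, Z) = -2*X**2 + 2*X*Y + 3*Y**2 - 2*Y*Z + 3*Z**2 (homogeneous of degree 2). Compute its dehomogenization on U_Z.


f(x, y) = -2*x**2 + 2*x*y + 3*y**2 - 2*y + 3

On U_Z we set Z = 1. Each monomial c·X^i·Y^j·Z^k in F becomes c·x^i·y^j·1^k = c·x^i·y^j.
Substituting Z = 1: F(X, Y, 1) = -2*x**2 + 2*x*y + 3*y**2 - 2*y + 3.
Note: deg(f) ≤ deg(F) = 2; strict inequality happens when F is divisible by Z (lost terms).


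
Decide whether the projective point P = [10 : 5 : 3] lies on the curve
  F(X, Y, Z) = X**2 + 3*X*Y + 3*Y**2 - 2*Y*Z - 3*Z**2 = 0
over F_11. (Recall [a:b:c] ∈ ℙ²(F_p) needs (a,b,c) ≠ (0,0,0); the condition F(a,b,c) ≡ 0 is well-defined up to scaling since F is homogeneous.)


F(10,5,3) ≡ 4 (mod 11); P is NOT on the curve.

Evaluate F(10, 5, 3) term-by-term (mod 11).
  X**2 ↦ 1·100·1·1 = 100
  3*X*Y ↦ 3·10·5·1 = 150
  3*Y**2 ↦ 3·1·25·1 = 75
  -2*Y*Z ↦ -2·1·5·3 = -30
  -3*Z**2 ↦ -3·1·1·9 = -27
Sum: F(10, 5, 3) = (100) + (150) + (75) + (-30) + (-27) = 268.
Reducing mod 11: 268 ≡ 4 (mod 11).
Since F(a, b, c) ≡ 4 ≠ 0 (mod 11), P does NOT lie on the curve.


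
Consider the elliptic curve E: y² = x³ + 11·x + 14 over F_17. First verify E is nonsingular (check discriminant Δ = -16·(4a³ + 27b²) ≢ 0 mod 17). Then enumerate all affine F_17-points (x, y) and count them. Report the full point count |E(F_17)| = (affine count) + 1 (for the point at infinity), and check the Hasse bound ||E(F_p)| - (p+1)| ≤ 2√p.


Affine points = {(1, 3), (1, 14), (7, 3), (7, 14), (8, 6), (8, 11), (9, 3), (9, 14), (10, 6), (10, 11), (11, 2), (11, 15), (12, 2), (12, 15), (13, 5), (13, 12), (15, 1), (15, 16), (16, 6), (16, 11)}; affine count = 20; |E(F_17)| = 21.

Discriminant check: Δ ∝ 4a³ + 27b² = 4·11³ + 27·14² = 4·1331 + 27·196 ≡ 8 (mod 17). Nonzero ⇒ E is nonsingular.
For each x ∈ F_17, compute rhs = x³ + 11·x + 14 mod 17, then count y ∈ F_17 with y² ≡ rhs.
  x = 0: rhs = 14, matching y values: none (0 points).
  x = 1: rhs = 9, matching y values: 3, 14 (2 points).
  x = 2: rhs = 10, matching y values: none (0 points).
  x = 3: rhs = 6, matching y values: none (0 points).
  x = 4: rhs = 3, matching y values: none (0 points).
  x = 5: rhs = 7, matching y values: none (0 points).
  x = 6: rhs = 7, matching y values: none (0 points).
  x = 7: rhs = 9, matching y values: 3, 14 (2 points).
  x = 8: rhs = 2, matching y values: 6, 11 (2 points).
  x = 9: rhs = 9, matching y values: 3, 14 (2 points).
  x = 10: rhs = 2, matching y values: 6, 11 (2 points).
  x = 11: rhs = 4, matching y values: 2, 15 (2 points).
  x = 12: rhs = 4, matching y values: 2, 15 (2 points).
  x = 13: rhs = 8, matching y values: 5, 12 (2 points).
  x = 14: rhs = 5, matching y values: none (0 points).
  x = 15: rhs = 1, matching y values: 1, 16 (2 points).
  x = 16: rhs = 2, matching y values: 6, 11 (2 points).
Total affine count: 20.
Full point count |E(F_17)| = 20 + 1 = 21.
Hasse bound: |21 − (17+1)| = |3| = 3 ≤ 2√17 ≈ 8.2462 ✓.


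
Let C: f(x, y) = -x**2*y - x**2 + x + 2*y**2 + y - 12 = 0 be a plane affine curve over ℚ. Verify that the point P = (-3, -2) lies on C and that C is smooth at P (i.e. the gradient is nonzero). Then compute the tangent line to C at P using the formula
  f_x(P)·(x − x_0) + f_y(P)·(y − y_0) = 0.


Tangent line at P: -5*x - 16*y - 47 = 0.

Step 1: f(-3, -2) = 0, so P lies on C.
Step 2: partial derivatives
  f_x(x, y) = -2*x*y - 2*x + 1, f_y(x, y) = -x**2 + 4*y + 1.
  f_x(P) = -5, f_y(P) = -16 (gradient nonzero, so P is smooth).
Step 3: tangent line at P: -5·(x − -3) + -16·(y − -2) = 0.
Expanding: -5*x - 16*y - 47 = 0.


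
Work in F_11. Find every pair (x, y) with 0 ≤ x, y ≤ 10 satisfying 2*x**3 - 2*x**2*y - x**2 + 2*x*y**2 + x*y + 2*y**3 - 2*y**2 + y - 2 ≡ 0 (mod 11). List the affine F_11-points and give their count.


Affine F_11-points: {(0, 8), (1, 8), (2, 6), (2, 7), (2, 8), (4, 0), (6, 1), (7, 9), (8, 2), (8, 3), (8, 10), (9, 0), (9, 5), (9, 9), (10, 9)}; count = 15.

For each of the 121 pairs (x, y) ∈ F_11², evaluate f(x, y) mod 11. Record the zeros.
  x = 0: [0↦9, 1↦10, 2↦8, 3↦4, 4↦10, 5↦5, 6↦1, 7↦10, 8↦0, 9↦5, 10↦4]  zeros at y ∈ {8}
  x = 1: [0↦10, 1↦1, 2↦4, 3↦9, 4↦6, 5↦7, 6↦2, 7↦3, 8↦0, 9↦5, 10↦8]  zeros at y ∈ {8}
  x = 2: [0↦10, 1↦9, 2↦2, 3↦1, 4↦7, 5↦10, 6↦0, 7↦0, 8↦0, 9↦1, 10↦4]  zeros at y ∈ {6, 7, 8}
  x = 3: [0↦10, 1↦2, 2↦3, 3↦3, 4↦3, 5↦4, 6↦7, 7↦2, 8↦1, 9↦5, 10↦4]  zeros at y ∈ ∅
  x = 4: [0↦0, 1↦3, 2↦8, 3↦5, 4↦6, 5↦1, 6↦2, 7↦10, 8↦4, 9↦7, 10↦9]  zeros at y ∈ {0}
  x = 5: [0↦3, 1↦2, 2↦7, 3↦8, 4↦6, 5↦2, 6↦8, 7↦3, 8↦10, 9↦8, 10↦9]  zeros at y ∈ ∅
  x = 6: [0↦9, 1↦0, 2↦1, 3↦2, 4↦4, 5↦8, 6↦4, 7↦4, 8↦9, 9↦9, 10↦5]  zeros at y ∈ {1}
  x = 7: [0↦8, 1↦9, 2↦2, 3↦10, 4↦1, 5↦9, 6↦2, 7↦3, 8↦2, 9↦0, 10↦9]  zeros at y ∈ {9}
  x = 8: [0↦1, 1↦8, 2↦0, 3↦0, 4↦9, 5↦6, 6↦3, 7↦1, 8↦1, 9↦4, 10↦0]  zeros at y ∈ {2, 3, 10}
  x = 9: [0↦0, 1↦9, 2↦7, 3↦6, 4↦7, 5↦0, 6↦8, 7↦10, 8↦7, 9↦0, 10↦1]  zeros at y ∈ {0, 5, 9}
  x = 10: [0↦6, 1↦2, 2↦2, 3↦7, 4↦7, 5↦3, 6↦7, 7↦9, 8↦10, 9↦0, 10↦2]  zeros at y ∈ {9}
Collecting zeros: affine points = {(0, 8), (1, 8), (2, 6), (2, 7), (2, 8), (4, 0), (6, 1), (7, 9), (8, 2), (8, 3), (8, 10), (9, 0), (9, 5), (9, 9), (10, 9)}.
Total count |C(F_11)_aff| = 15.


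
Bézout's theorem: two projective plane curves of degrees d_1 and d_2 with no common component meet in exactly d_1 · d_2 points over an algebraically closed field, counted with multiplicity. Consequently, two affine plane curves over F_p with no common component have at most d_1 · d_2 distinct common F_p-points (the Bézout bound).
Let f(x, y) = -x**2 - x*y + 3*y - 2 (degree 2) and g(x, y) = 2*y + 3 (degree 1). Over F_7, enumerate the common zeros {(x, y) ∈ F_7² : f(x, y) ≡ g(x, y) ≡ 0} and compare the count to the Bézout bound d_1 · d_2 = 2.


Common zeros: ∅; count = 0; Bézout bound = 2.

deg(f) = 2, deg(g) = 1, so Bézout bound = 2.
Scan x ∈ F_7. For each x, list the y ∈ F_7 with f(x, y) ≡ 0 and those with g(x, y) ≡ 0 (mod 7); the common zeros in that column are the intersection.
  x = 0: f ≡ 0 at y ∈ {3}; g ≡ 0 at y ∈ {2}; common: ∅.
  x = 1: f ≡ 0 at y ∈ {5}; g ≡ 0 at y ∈ {2}; common: ∅.
  x = 2: f ≡ 0 at y ∈ {6}; g ≡ 0 at y ∈ {2}; common: ∅.
  x = 3: f ≡ 0 at y ∈ ∅; g ≡ 0 at y ∈ {2}; common: ∅.
  x = 4: f ≡ 0 at y ∈ {3}; g ≡ 0 at y ∈ {2}; common: ∅.
  x = 5: f ≡ 0 at y ∈ {4}; g ≡ 0 at y ∈ {2}; common: ∅.
  x = 6: f ≡ 0 at y ∈ {6}; g ≡ 0 at y ∈ {2}; common: ∅.
Collecting: common zeros = ∅, so the count is 0.
Comparison with the Bézout bound: 0 ≤ 2 = deg(f)·deg(g), as expected for curves with no common component (the affine F_7-count falls short of the bound because intersections may lie at infinity, over extension fields, or carry multiplicity).


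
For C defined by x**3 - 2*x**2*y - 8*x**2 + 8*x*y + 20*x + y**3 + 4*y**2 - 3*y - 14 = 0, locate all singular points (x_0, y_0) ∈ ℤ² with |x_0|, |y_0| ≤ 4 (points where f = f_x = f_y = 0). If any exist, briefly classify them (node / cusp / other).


Singular points: {(2, -1)}; classification: cusp.

Compute partial derivatives:
  f_x = 3*x**2 - 4*x*y - 16*x + 8*y + 20.
  f_y = -2*x**2 + 8*x + 3*y**2 + 8*y - 3.
Scan x_0 ∈ {−4, ..., 4}. For each x_0, f_y(x_0, y) is a polynomial in y; find its integer roots y ∈ {−4, ..., 4}, then test f_x and f at those candidates.
  x = -4: f_y(-4, y) = 3*y**2 + 8*y - 67; no integer root y with |y| ≤ 4.
  x = -3: f_y(-3, y) = 3*y**2 + 8*y - 45; no integer root y with |y| ≤ 4.
  x = -2: f_y(-2, y) = 3*y**2 + 8*y - 27; no integer root y with |y| ≤ 4.
  x = -1: f_y(-1, y) = 3*y**2 + 8*y - 13; no integer root y with |y| ≤ 4.
  x = 0: f_y(0, y) = 3*y**2 + 8*y - 3; vanishes at y ∈ {-3}. (0, -3): f_x = -4 ≠ 0.
  x = 1: f_y(1, y) = 3*y**2 + 8*y + 3; no integer root y with |y| ≤ 4.
  x = 2: f_y(2, y) = 3*y**2 + 8*y + 5; vanishes at y ∈ {-1}. (2, -1): f_x = 0, f = 0 — SINGULAR.
  x = 3: f_y(3, y) = 3*y**2 + 8*y + 3; no integer root y with |y| ≤ 4.
  x = 4: f_y(4, y) = 3*y**2 + 8*y - 3; vanishes at y ∈ {-3}. (4, -3): f_x = 28 ≠ 0.
Only singular point on the grid: (2, -1).
Classify: substitute x = 2 + u, y = -1 + v and expand: f = u**3 - 2*u**2*v + v**3 + v**2.
No constant or linear terms (consistent with a singular point). Quadratic part: v**2. Cubic part: u**3 - 2*u**2*v + v**3.
The quadratic part v**2 is a perfect square, so there is a single (double) tangent line v = 0, i.e. y = -1. Restricting the cubic part to that line (v = 0) leaves u**3 ≠ 0, so f is not divisible by v and the branch is v² ≈ -u**3 to lowest order — this is a cusp.
Classification: cusp.


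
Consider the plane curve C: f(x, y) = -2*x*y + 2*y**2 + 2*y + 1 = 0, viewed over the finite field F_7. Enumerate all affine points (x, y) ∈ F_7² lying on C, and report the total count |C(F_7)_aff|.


Affine F_7-points: {(3, 3), (3, 6), (4, 5), (5, 2), (6, 1), (6, 4)}; count = 6.

For each of the 49 pairs (x, y) ∈ F_7², evaluate f(x, y) mod 7. Record the zeros.
  x = 0: [0↦1, 1↦5, 2↦6, 3↦4, 4↦6, 5↦5, 6↦1]  zeros at y ∈ ∅
  x = 1: [0↦1, 1↦3, 2↦2, 3↦5, 4↦5, 5↦2, 6↦3]  zeros at y ∈ ∅
  x = 2: [0↦1, 1↦1, 2↦5, 3↦6, 4↦4, 5↦6, 6↦5]  zeros at y ∈ ∅
  x = 3: [0↦1, 1↦6, 2↦1, 3↦0, 4↦3, 5↦3, 6↦0]  zeros at y ∈ {3, 6}
  x = 4: [0↦1, 1↦4, 2↦4, 3↦1, 4↦2, 5↦0, 6↦2]  zeros at y ∈ {5}
  x = 5: [0↦1, 1↦2, 2↦0, 3↦2, 4↦1, 5↦4, 6↦4]  zeros at y ∈ {2}
  x = 6: [0↦1, 1↦0, 2↦3, 3↦3, 4↦0, 5↦1, 6↦6]  zeros at y ∈ {1, 4}
Collecting zeros: affine points = {(3, 3), (3, 6), (4, 5), (5, 2), (6, 1), (6, 4)}.
Total count |C(F_7)_aff| = 6.


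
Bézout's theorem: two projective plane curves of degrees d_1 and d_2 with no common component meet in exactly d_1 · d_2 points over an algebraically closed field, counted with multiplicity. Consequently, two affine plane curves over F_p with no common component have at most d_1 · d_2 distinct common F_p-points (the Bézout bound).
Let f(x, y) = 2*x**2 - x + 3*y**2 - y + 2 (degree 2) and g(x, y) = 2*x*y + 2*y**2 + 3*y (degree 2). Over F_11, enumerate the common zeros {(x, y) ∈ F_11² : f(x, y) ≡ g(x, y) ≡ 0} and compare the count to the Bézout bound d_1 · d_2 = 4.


Common zeros: ∅; count = 0; Bézout bound = 4.

deg(f) = 2, deg(g) = 2, so Bézout bound = 4.
Scan x ∈ F_11. For each x, list the y ∈ F_11 with f(x, y) ≡ 0 and those with g(x, y) ≡ 0 (mod 11); the common zeros in that column are the intersection.
  x = 0: f ≡ 0 at y ∈ ∅; g ≡ 0 at y ∈ {0, 4}; common: ∅.
  x = 1: f ≡ 0 at y ∈ {7, 8}; g ≡ 0 at y ∈ {0, 3}; common: ∅.
  x = 2: f ≡ 0 at y ∈ {6, 9}; g ≡ 0 at y ∈ {0, 2}; common: ∅.
  x = 3: f ≡ 0 at y ∈ ∅; g ≡ 0 at y ∈ {0, 1}; common: ∅.
  x = 4: f ≡ 0 at y ∈ {6, 9}; g ≡ 0 at y ∈ {0}; common: ∅.
  x = 5: f ≡ 0 at y ∈ {7, 8}; g ≡ 0 at y ∈ {0, 10}; common: ∅.
  x = 6: f ≡ 0 at y ∈ ∅; g ≡ 0 at y ∈ {0, 9}; common: ∅.
  x = 7: f ≡ 0 at y ∈ ∅; g ≡ 0 at y ∈ {0, 8}; common: ∅.
  x = 8: f ≡ 0 at y ∈ {2}; g ≡ 0 at y ∈ {0, 7}; common: ∅.
  x = 9: f ≡ 0 at y ∈ {2}; g ≡ 0 at y ∈ {0, 6}; common: ∅.
  x = 10: f ≡ 0 at y ∈ ∅; g ≡ 0 at y ∈ {0, 5}; common: ∅.
Collecting: common zeros = ∅, so the count is 0.
Comparison with the Bézout bound: 0 ≤ 4 = deg(f)·deg(g), as expected for curves with no common component (the affine F_11-count falls short of the bound because intersections may lie at infinity, over extension fields, or carry multiplicity).


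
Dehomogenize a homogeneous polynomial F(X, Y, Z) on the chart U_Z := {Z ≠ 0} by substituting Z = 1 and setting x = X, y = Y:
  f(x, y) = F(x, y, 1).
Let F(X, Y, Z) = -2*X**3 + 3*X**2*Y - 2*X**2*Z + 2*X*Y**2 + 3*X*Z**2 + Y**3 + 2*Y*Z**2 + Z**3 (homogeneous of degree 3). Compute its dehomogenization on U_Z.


f(x, y) = -2*x**3 + 3*x**2*y - 2*x**2 + 2*x*y**2 + 3*x + y**3 + 2*y + 1

On U_Z we set Z = 1. Each monomial c·X^i·Y^j·Z^k in F becomes c·x^i·y^j·1^k = c·x^i·y^j.
Substituting Z = 1: F(X, Y, 1) = -2*x**3 + 3*x**2*y - 2*x**2 + 2*x*y**2 + 3*x + y**3 + 2*y + 1.
Note: deg(f) ≤ deg(F) = 3; strict inequality happens when F is divisible by Z (lost terms).


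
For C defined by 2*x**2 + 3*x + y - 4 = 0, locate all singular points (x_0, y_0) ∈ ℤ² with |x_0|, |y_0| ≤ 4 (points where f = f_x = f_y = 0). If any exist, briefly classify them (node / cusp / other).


No singular points in the scanned grid; C is smooth there.

Compute partial derivatives:
  f_x = 4*x + 3.
  f_y = 1.
f_y = 1 is a nonzero constant, so f_y never vanishes: no point (x, y) can satisfy f = f_x = f_y = 0. In particular no (x, y) ∈ {−4, ..., 4}² is singular; the curve is smooth.


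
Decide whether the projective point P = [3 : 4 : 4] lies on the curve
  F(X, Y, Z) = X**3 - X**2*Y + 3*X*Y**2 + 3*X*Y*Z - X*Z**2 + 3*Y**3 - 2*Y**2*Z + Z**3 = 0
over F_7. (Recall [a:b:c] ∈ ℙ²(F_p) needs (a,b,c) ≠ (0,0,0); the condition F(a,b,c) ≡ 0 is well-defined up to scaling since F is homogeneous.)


F(3,4,4) ≡ 2 (mod 7); P is NOT on the curve.

Evaluate F(3, 4, 4) term-by-term (mod 7).
  X**3 ↦ 1·27·1·1 = 27
  -X**2*Y ↦ -1·9·4·1 = -36
  3*X*Y**2 ↦ 3·3·16·1 = 144
  3*X*Y*Z ↦ 3·3·4·4 = 144
  -X*Z**2 ↦ -1·3·1·16 = -48
  3*Y**3 ↦ 3·1·64·1 = 192
  -2*Y**2*Z ↦ -2·1·16·4 = -128
  Z**3 ↦ 1·1·1·64 = 64
Sum: F(3, 4, 4) = (27) + (-36) + (144) + (144) + (-48) + (192) + (-128) + (64) = 359.
Reducing mod 7: 359 ≡ 2 (mod 7).
Since F(a, b, c) ≡ 2 ≠ 0 (mod 7), P does NOT lie on the curve.


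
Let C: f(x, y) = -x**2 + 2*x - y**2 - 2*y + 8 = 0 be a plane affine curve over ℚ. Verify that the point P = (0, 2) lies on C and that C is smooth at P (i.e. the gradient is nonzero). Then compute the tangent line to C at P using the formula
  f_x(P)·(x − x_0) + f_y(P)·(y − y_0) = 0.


Tangent line at P: 2*x - 6*y + 12 = 0.

Step 1: f(0, 2) = 0, so P lies on C.
Step 2: partial derivatives
  f_x(x, y) = 2 - 2*x, f_y(x, y) = -2*y - 2.
  f_x(P) = 2, f_y(P) = -6 (gradient nonzero, so P is smooth).
Step 3: tangent line at P: 2·(x − 0) + -6·(y − 2) = 0.
Expanding: 2*x - 6*y + 12 = 0.


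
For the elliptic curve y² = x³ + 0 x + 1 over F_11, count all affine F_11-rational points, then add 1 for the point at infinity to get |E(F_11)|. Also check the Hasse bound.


Affine points = {(0, 1), (0, 10), (2, 3), (2, 8), (5, 4), (5, 7), (7, 5), (7, 6), (9, 2), (9, 9), (10, 0)}; affine count = 11; |E(F_11)| = 12.

Discriminant check: Δ ∝ 4a³ + 27b² = 4·0³ + 27·1² = 4·0 + 27·1 ≡ 5 (mod 11). Nonzero ⇒ E is nonsingular.
For each x ∈ F_11, compute rhs = x³ + 0·x + 1 mod 11, then count y ∈ F_11 with y² ≡ rhs.
  x = 0: rhs = 1, matching y values: 1, 10 (2 points).
  x = 1: rhs = 2, matching y values: none (0 points).
  x = 2: rhs = 9, matching y values: 3, 8 (2 points).
  x = 3: rhs = 6, matching y values: none (0 points).
  x = 4: rhs = 10, matching y values: none (0 points).
  x = 5: rhs = 5, matching y values: 4, 7 (2 points).
  x = 6: rhs = 8, matching y values: none (0 points).
  x = 7: rhs = 3, matching y values: 5, 6 (2 points).
  x = 8: rhs = 7, matching y values: none (0 points).
  x = 9: rhs = 4, matching y values: 2, 9 (2 points).
  x = 10: rhs = 0, matching y values: 0 (1 points).
Total affine count: 11.
Full point count |E(F_11)| = 11 + 1 = 12.
Hasse bound: |12 − (11+1)| = |0| = 0 ≤ 2√11 ≈ 6.6332 ✓.


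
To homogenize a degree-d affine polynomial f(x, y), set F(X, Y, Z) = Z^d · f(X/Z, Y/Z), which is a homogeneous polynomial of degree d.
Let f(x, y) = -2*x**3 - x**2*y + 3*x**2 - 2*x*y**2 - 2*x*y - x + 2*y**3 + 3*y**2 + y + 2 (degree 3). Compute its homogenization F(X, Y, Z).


F(X, Y, Z) = -2*X**3 - X**2*Y + 3*X**2*Z - 2*X*Y**2 - 2*X*Y*Z - X*Z**2 + 2*Y**3 + 3*Y**2*Z + Y*Z**2 + 2*Z**3

deg(f) = 3.
Substitute x = X/Z, y = Y/Z into f, then multiply by Z^3.
  monomial -2·x^3·y^0 ↦ -2·X^3·Y^0·Z^0.
  monomial -1·x^2·y^1 ↦ -1·X^2·Y^1·Z^0.
  monomial 3·x^2·y^0 ↦ 3·X^2·Y^0·Z^1.
  monomial -2·x^1·y^2 ↦ -2·X^1·Y^2·Z^0.
  monomial -2·x^1·y^1 ↦ -2·X^1·Y^1·Z^1.
  monomial -1·x^1·y^0 ↦ -1·X^1·Y^0·Z^2.
  monomial 2·x^0·y^3 ↦ 2·X^0·Y^3·Z^0.
  monomial 3·x^0·y^2 ↦ 3·X^0·Y^2·Z^1.
  monomial 1·x^0·y^1 ↦ 1·X^0·Y^1·Z^2.
  monomial 2·x^0·y^0 ↦ 2·X^0·Y^0·Z^3.
Collecting: F(X, Y, Z) = -2*X**3 - X**2*Y + 3*X**2*Z - 2*X*Y**2 - 2*X*Y*Z - X*Z**2 + 2*Y**3 + 3*Y**2*Z + Y*Z**2 + 2*Z**3.


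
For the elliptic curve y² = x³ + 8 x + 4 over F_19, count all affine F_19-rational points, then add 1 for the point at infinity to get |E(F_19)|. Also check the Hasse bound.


Affine points = {(0, 2), (0, 17), (2, 3), (2, 16), (3, 6), (3, 13), (4, 9), (4, 10), (5, 6), (5, 13), (7, 2), (7, 17), (9, 8), (9, 11), (10, 1), (10, 18), (11, 6), (11, 13), (12, 2), (12, 17), (13, 5), (13, 14)}; affine count = 22; |E(F_19)| = 23.

Discriminant check: Δ ∝ 4a³ + 27b² = 4·8³ + 27·4² = 4·512 + 27·16 ≡ 10 (mod 19). Nonzero ⇒ E is nonsingular.
For each x ∈ F_19, compute rhs = x³ + 8·x + 4 mod 19, then count y ∈ F_19 with y² ≡ rhs.
  x = 0: rhs = 4, matching y values: 2, 17 (2 points).
  x = 1: rhs = 13, matching y values: none (0 points).
  x = 2: rhs = 9, matching y values: 3, 16 (2 points).
  x = 3: rhs = 17, matching y values: 6, 13 (2 points).
  x = 4: rhs = 5, matching y values: 9, 10 (2 points).
  x = 5: rhs = 17, matching y values: 6, 13 (2 points).
  x = 6: rhs = 2, matching y values: none (0 points).
  x = 7: rhs = 4, matching y values: 2, 17 (2 points).
  x = 8: rhs = 10, matching y values: none (0 points).
  x = 9: rhs = 7, matching y values: 8, 11 (2 points).
  x = 10: rhs = 1, matching y values: 1, 18 (2 points).
  x = 11: rhs = 17, matching y values: 6, 13 (2 points).
  x = 12: rhs = 4, matching y values: 2, 17 (2 points).
  x = 13: rhs = 6, matching y values: 5, 14 (2 points).
  x = 14: rhs = 10, matching y values: none (0 points).
  x = 15: rhs = 3, matching y values: none (0 points).
  x = 16: rhs = 10, matching y values: none (0 points).
  x = 17: rhs = 18, matching y values: none (0 points).
  x = 18: rhs = 14, matching y values: none (0 points).
Total affine count: 22.
Full point count |E(F_19)| = 22 + 1 = 23.
Hasse bound: |23 − (19+1)| = |3| = 3 ≤ 2√19 ≈ 8.7178 ✓.


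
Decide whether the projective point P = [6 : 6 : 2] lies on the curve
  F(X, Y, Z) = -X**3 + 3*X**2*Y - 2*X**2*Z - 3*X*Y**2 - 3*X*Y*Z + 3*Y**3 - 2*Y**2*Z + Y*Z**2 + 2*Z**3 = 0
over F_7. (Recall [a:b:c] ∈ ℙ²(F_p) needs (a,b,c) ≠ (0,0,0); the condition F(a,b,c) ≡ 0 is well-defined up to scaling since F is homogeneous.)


F(6,6,2) ≡ 3 (mod 7); P is NOT on the curve.

Evaluate F(6, 6, 2) term-by-term (mod 7).
  -X**3 ↦ -1·216·1·1 = -216
  3*X**2*Y ↦ 3·36·6·1 = 648
  -2*X**2*Z ↦ -2·36·1·2 = -144
  -3*X*Y**2 ↦ -3·6·36·1 = -648
  -3*X*Y*Z ↦ -3·6·6·2 = -216
  3*Y**3 ↦ 3·1·216·1 = 648
  -2*Y**2*Z ↦ -2·1·36·2 = -144
  Y*Z**2 ↦ 1·1·6·4 = 24
  2*Z**3 ↦ 2·1·1·8 = 16
Sum: F(6, 6, 2) = (-216) + (648) + (-144) + (-648) + (-216) + (648) + (-144) + (24) + (16) = -32.
Reducing mod 7: -32 ≡ 3 (mod 7).
Since F(a, b, c) ≡ 3 ≠ 0 (mod 7), P does NOT lie on the curve.
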